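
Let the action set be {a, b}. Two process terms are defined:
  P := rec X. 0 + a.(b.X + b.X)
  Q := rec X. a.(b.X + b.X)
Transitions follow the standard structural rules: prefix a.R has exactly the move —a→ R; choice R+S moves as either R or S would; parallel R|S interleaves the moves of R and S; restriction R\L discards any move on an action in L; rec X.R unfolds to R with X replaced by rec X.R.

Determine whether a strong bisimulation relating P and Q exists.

P ~ Q

Reachable graph of P (2 states):
  s0 = rec X. 0 + a.(b.X + b.X) → ··a··> s1
  s1 = b.(rec X. 0 + a.(b.X + b.X)) + b.(rec X. 0 + a.(b.X + b.X)) → ··b··> s0
Reachable graph of Q (2 states):
  t0 = rec X. a.(b.X + b.X) → ··a··> t1
  t1 = b.(rec X. a.(b.X + b.X)) + b.(rec X. a.(b.X + b.X)) → ··b··> t0
Bisimilarity quotient blocks:
  B0 = {s0, t0}
  B1 = {s1, t1}
s0 ∈ B0, t0 ∈ B0 → same block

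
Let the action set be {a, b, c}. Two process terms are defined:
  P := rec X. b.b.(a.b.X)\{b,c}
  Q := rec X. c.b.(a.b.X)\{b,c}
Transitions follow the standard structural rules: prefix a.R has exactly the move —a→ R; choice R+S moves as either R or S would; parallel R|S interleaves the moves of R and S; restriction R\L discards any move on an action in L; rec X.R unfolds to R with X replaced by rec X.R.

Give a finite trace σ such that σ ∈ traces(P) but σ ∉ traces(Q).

b

Reachable graph of P (4 states):
  p0 = rec X. b.b.(a.b.X)\{b,c} :: -b-> p1
  p1 = b.(a.b.(rec X. b.b.(a.b.X)\{b,c}))\{b,c} :: -b-> p2
  p2 = (a.b.(rec X. b.b.(a.b.X)\{b,c}))\{b,c} :: -a-> p3
  p3 = (b.(rec X. b.b.(a.b.X)\{b,c}))\{b,c} :: deadlocked
Reachable graph of Q (4 states):
  q0 = rec X. c.b.(a.b.X)\{b,c} :: -c-> q1
  q1 = b.(a.b.(rec X. c.b.(a.b.X)\{b,c}))\{b,c} :: -b-> q2
  q2 = (a.b.(rec X. c.b.(a.b.X)\{b,c}))\{b,c} :: -a-> q3
  q3 = (b.(rec X. c.b.(a.b.X)\{b,c}))\{b,c} :: deadlocked
Executing b from P (initial set {p0}):
  [1] b ⇒ {p1}
  P completes σ.
Executing b from Q (initial set {q0}):
  [1] b ⇒ ∅  — Q cannot continue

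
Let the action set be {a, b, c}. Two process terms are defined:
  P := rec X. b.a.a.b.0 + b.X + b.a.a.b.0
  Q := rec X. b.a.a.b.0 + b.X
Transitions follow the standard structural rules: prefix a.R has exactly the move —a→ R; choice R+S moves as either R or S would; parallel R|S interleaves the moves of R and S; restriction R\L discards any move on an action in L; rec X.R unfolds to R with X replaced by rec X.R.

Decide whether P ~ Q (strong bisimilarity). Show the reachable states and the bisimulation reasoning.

P ~ Q

Reachable graph of P (5 states):
  s0 = rec X. b.a.a.b.0 + b.X + b.a.a.b.0 → -b-> s0, -b-> s1
  s1 = a.a.b.0 → -a-> s2
  s2 = a.b.0 → -a-> s3
  s3 = b.0 → -b-> s4
  s4 = 0 → (no moves)
Reachable graph of Q (5 states):
  t0 = rec X. b.a.a.b.0 + b.X → -b-> t0, -b-> t1
  t1 = a.a.b.0 → -a-> t2
  t2 = a.b.0 → -a-> t3
  t3 = b.0 → -b-> t4
  t4 = 0 → (no moves)
Partition-refinement fixed point:
  B0 = {s0, t0}
  B1 = {s1, t1}
  B2 = {s2, t2}
  B3 = {s3, t3}
  B4 = {s4, t4}
s0 ∈ B0, t0 ∈ B0 → same block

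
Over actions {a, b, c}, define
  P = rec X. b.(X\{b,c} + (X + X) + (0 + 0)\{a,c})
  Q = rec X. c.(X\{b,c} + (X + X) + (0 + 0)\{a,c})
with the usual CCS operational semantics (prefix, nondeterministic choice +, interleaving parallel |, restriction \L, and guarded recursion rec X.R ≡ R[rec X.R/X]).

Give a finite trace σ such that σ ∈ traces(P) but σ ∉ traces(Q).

LTS(P): 2 reachable states
  u0 = rec X. b.(X\{b,c} + (X + X) + (0 + 0)\{a,c}) → ··b··> u1
  u1 = (rec X. b.(X\{b,c} + (X + X) + (0 + 0)\{a,c}))\{b,c} + ((rec X. b.(X\{b,c} + (X + X) + (0 + 0)\{a,c})) + (rec X. b.(X\{b,c} + (X + X) + (0 + 0)\{a,c}))) + (0 + 0)\{a,c} → ··b··> u1
LTS(Q): 2 reachable states
  v0 = rec X. c.(X\{b,c} + (X + X) + (0 + 0)\{a,c}) → ··c··> v1
  v1 = (rec X. c.(X\{b,c} + (X + X) + (0 + 0)\{a,c}))\{b,c} + ((rec X. c.(X\{b,c} + (X + X) + (0 + 0)\{a,c})) + (rec X. c.(X\{b,c} + (X + X) + (0 + 0)\{a,c}))) + (0 + 0)\{a,c} → ··c··> v1
Run σ = ⟨b⟩ on P: start {u0}
  step 1 (b): {u1}
  — P admits the full trace.
Run σ = ⟨b⟩ on Q: start {v0}
  step 1 (b): no successor for Q

b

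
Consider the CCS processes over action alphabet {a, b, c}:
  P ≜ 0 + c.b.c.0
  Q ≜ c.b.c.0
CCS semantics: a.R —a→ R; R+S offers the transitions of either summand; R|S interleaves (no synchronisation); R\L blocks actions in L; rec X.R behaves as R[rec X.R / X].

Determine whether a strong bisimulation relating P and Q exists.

bisimilar

Reachable graph of P (4 states):
  u0 = 0 + c.b.c.0 → -c-> u1
  u1 = b.c.0 → -b-> u2
  u2 = c.0 → -c-> u3
  u3 = 0 → ·
Reachable graph of Q (4 states):
  v0 = c.b.c.0 → -c-> v1
  v1 = b.c.0 → -b-> v2
  v2 = c.0 → -c-> v3
  v3 = 0 → ·
Partition-refinement fixed point:
  B0 = {u0, v0}
  B1 = {u1, v1}
  B2 = {u2, v2}
  B3 = {u3, v3}
u0 ∈ B0, v0 ∈ B0 → same block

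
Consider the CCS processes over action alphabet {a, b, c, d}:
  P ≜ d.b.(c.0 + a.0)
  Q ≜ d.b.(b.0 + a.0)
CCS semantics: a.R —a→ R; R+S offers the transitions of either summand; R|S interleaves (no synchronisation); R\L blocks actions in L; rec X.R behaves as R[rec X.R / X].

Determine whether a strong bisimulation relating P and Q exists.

NO

P's transition system — 4 states:
  u0 = d.b.(c.0 + a.0) | ··d··> u1
  u1 = b.(c.0 + a.0) | ··b··> u2
  u2 = c.0 + a.0 | ··a··> u3, ··c··> u3
  u3 = 0 | ·
Q's transition system — 4 states:
  v0 = d.b.(b.0 + a.0) | ··d··> v1
  v1 = b.(b.0 + a.0) | ··b··> v2
  v2 = b.0 + a.0 | ··a··> v3, ··b··> v3
  v3 = 0 | ·
Partition-refinement fixed point:
  B0 = {u0}
  B1 = {u1}
  B2 = {u2}
  B3 = {u3, v3}
  B4 = {v0}
  B5 = {v1}
  B6 = {v2}
u0 ∈ B0, v0 ∈ B4 → different blocks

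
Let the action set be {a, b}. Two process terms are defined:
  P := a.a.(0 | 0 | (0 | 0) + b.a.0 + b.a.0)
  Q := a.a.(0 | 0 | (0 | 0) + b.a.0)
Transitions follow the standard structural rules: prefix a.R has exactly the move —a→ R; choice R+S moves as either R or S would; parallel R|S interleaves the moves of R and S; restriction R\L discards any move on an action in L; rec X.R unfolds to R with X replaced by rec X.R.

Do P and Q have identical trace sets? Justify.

LTS(P): 5 reachable states
  m0 = a.a.(0 | 0 | (0 | 0) + b.a.0 + b.a.0) | ··a··> m1
  m1 = a.(0 | 0 | (0 | 0) + b.a.0 + b.a.0) | ··a··> m2
  m2 = 0 | 0 | (0 | 0) + b.a.0 + b.a.0 | ··b··> m3
  m3 = a.0 | ··a··> m4
  m4 = 0 | deadlocked
LTS(Q): 5 reachable states
  n0 = a.a.(0 | 0 | (0 | 0) + b.a.0) | ··a··> n1
  n1 = a.(0 | 0 | (0 | 0) + b.a.0) | ··a··> n2
  n2 = 0 | 0 | (0 | 0) + b.a.0 | ··b··> n3
  n3 = a.0 | ··a··> n4
  n4 = 0 | deadlocked
Coarsest stable partition (strong bisimilarity classes):
  B0 = {m0, n0}
  B1 = {m1, n1}
  B2 = {m2, n2}
  B3 = {m3, n3}
  B4 = {m4, n4}
m0 ∈ B0, n0 ∈ B0 → same block
Bisimilar ⇒ trace-equivalent.

traces(P) = traces(Q)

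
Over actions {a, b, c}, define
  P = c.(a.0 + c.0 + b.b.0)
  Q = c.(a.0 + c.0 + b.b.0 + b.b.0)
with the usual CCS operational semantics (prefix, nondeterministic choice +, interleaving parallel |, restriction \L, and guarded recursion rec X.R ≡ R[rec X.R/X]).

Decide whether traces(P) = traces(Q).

LTS(P): 4 reachable states
  u0 = c.(a.0 + c.0 + b.b.0) ⊢ =c=> u1
  u1 = a.0 + c.0 + b.b.0 ⊢ =a=> u2, =b=> u3, =c=> u2
  u2 = 0 ⊢ deadlocked
  u3 = b.0 ⊢ =b=> u2
LTS(Q): 4 reachable states
  v0 = c.(a.0 + c.0 + b.b.0 + b.b.0) ⊢ =c=> v1
  v1 = a.0 + c.0 + b.b.0 + b.b.0 ⊢ =a=> v2, =b=> v3, =c=> v2
  v2 = 0 ⊢ deadlocked
  v3 = b.0 ⊢ =b=> v2
Bisimilarity quotient blocks:
  B0 = {u0, v0}
  B1 = {u1, v1}
  B2 = {u2, v2}
  B3 = {u3, v3}
u0 ∈ B0, v0 ∈ B0 → same block
Bisimilar ⇒ trace-equivalent.

YES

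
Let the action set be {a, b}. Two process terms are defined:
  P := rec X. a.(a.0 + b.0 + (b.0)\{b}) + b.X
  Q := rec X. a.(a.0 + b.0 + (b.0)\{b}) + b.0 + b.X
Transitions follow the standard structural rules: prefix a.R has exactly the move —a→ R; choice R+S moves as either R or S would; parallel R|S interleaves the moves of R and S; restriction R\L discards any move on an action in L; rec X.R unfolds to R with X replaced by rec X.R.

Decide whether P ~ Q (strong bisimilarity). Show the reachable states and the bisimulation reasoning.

LTS(P): 3 reachable states
  p0 = rec X. a.(a.0 + b.0 + (b.0)\{b}) + b.X | —a→ p1, —b→ p0
  p1 = a.0 + b.0 + (b.0)\{b} | —a→ p2, —b→ p2
  p2 = 0 | deadlocked
LTS(Q): 3 reachable states
  q0 = rec X. a.(a.0 + b.0 + (b.0)\{b}) + b.0 + b.X | —a→ q1, —b→ q0, —b→ q2
  q1 = a.0 + b.0 + (b.0)\{b} | —a→ q2, —b→ q2
  q2 = 0 | deadlocked
Partition-refinement fixed point:
  B0 = {p0}
  B1 = {p1, q1}
  B2 = {p2, q2}
  B3 = {q0}
p0 ∈ B0, q0 ∈ B3 → different blocks

P ≁ Q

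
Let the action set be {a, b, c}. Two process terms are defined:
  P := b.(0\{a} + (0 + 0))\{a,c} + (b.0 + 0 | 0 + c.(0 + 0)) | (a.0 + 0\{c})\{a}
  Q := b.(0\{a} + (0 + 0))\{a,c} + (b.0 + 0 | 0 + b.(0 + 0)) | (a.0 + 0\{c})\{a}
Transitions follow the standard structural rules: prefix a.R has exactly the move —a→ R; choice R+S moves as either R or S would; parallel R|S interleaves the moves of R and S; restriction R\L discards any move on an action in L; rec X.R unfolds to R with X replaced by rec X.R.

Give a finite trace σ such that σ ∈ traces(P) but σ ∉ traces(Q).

Reachable graph of P (4 states):
  u0 = b.(0\{a} + (0 + 0))\{a,c} + (b.0 + 0 | 0 + c.(0 + 0)) | (a.0 + 0\{c})\{a} ⊢ --b--▸ u1, --b--▸ u2, --c--▸ u3
  u1 = (0\{a} + (0 + 0))\{a,c} ⊢ ∅
  u2 = 0 | (a.0 + 0\{c})\{a} ⊢ ∅
  u3 = (0 + 0) | (a.0 + 0\{c})\{a} ⊢ ∅
Reachable graph of Q (4 states):
  v0 = b.(0\{a} + (0 + 0))\{a,c} + (b.0 + 0 | 0 + b.(0 + 0)) | (a.0 + 0\{c})\{a} ⊢ --b--▸ v1, --b--▸ v2, --b--▸ v3
  v1 = (0 + 0) | (a.0 + 0\{c})\{a} ⊢ ∅
  v2 = (0\{a} + (0 + 0))\{a,c} ⊢ ∅
  v3 = 0 | (a.0 + 0\{c})\{a} ⊢ ∅
Run σ = ⟨c⟩ on P: start {u0}
  step 1 (c): {u3}
  ✓ P
Run σ = ⟨c⟩ on Q: start {v0}
  step 1 (c): ∅ (Q stuck)

c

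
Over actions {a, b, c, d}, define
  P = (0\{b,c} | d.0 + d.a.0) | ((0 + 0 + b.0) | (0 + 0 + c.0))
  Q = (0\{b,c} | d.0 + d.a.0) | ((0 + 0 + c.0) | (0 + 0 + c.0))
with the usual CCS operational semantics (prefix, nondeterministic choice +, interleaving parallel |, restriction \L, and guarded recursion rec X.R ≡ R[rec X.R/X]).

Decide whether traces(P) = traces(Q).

Reachable graph of P (16 states):
  m0 = (0\{b,c} | d.0 + d.a.0) | ((0 + 0 + b.0) | (0 + 0 + c.0)) :: =b=> m1, =c=> m2, =d=> m3, =d=> m4
  m1 = (0\{b,c} | d.0 + d.a.0) | (0 | (0 + 0 + c.0)) :: =c=> m5, =d=> m6, =d=> m7
  m2 = (0\{b,c} | d.0 + d.a.0) | ((0 + 0 + b.0) | 0) :: =b=> m5, =d=> m8, =d=> m9
  m3 = 0\{b,c} | 0 | ((0 + 0 + b.0) | (0 + 0 + c.0)) :: =b=> m6, =c=> m8
  m4 = a.0 | ((0 + 0 + b.0) | (0 + 0 + c.0)) :: =a=> m10, =b=> m7, =c=> m9
  m5 = (0\{b,c} | d.0 + d.a.0) | (0 | 0) :: =d=> m11, =d=> m12
  m6 = 0\{b,c} | 0 | (0 | (0 + 0 + c.0)) :: =c=> m11
  m7 = a.0 | (0 | (0 + 0 + c.0)) :: =a=> m13, =c=> m12
  m8 = 0\{b,c} | 0 | ((0 + 0 + b.0) | 0) :: =b=> m11
  m9 = a.0 | ((0 + 0 + b.0) | 0) :: =a=> m14, =b=> m12
  m10 = 0 | ((0 + 0 + b.0) | (0 + 0 + c.0)) :: =b=> m13, =c=> m14
  m11 = 0\{b,c} | 0 | (0 | 0) :: ∅
  m12 = a.0 | (0 | 0) :: =a=> m15
  m13 = 0 | (0 | (0 + 0 + c.0)) :: =c=> m15
  m14 = 0 | ((0 + 0 + b.0) | 0) :: =b=> m15
  m15 = 0 | (0 | 0) :: ∅
Reachable graph of Q (16 states):
  n0 = (0\{b,c} | d.0 + d.a.0) | ((0 + 0 + c.0) | (0 + 0 + c.0)) :: =c=> n1, =c=> n2, =d=> n3, =d=> n4
  n1 = (0\{b,c} | d.0 + d.a.0) | ((0 + 0 + c.0) | 0) :: =c=> n5, =d=> n6, =d=> n7
  n2 = (0\{b,c} | d.0 + d.a.0) | (0 | (0 + 0 + c.0)) :: =c=> n5, =d=> n8, =d=> n9
  n3 = 0\{b,c} | 0 | ((0 + 0 + c.0) | (0 + 0 + c.0)) :: =c=> n6, =c=> n8
  n4 = a.0 | ((0 + 0 + c.0) | (0 + 0 + c.0)) :: =a=> n10, =c=> n7, =c=> n9
  n5 = (0\{b,c} | d.0 + d.a.0) | (0 | 0) :: =d=> n11, =d=> n12
  n6 = 0\{b,c} | 0 | ((0 + 0 + c.0) | 0) :: =c=> n11
  n7 = a.0 | ((0 + 0 + c.0) | 0) :: =a=> n13, =c=> n12
  n8 = 0\{b,c} | 0 | (0 | (0 + 0 + c.0)) :: =c=> n11
  n9 = a.0 | (0 | (0 + 0 + c.0)) :: =a=> n14, =c=> n12
  n10 = 0 | ((0 + 0 + c.0) | (0 + 0 + c.0)) :: =c=> n13, =c=> n14
  n11 = 0\{b,c} | 0 | (0 | 0) :: ∅
  n12 = a.0 | (0 | 0) :: =a=> n15
  n13 = 0 | ((0 + 0 + c.0) | 0) :: =c=> n15
  n14 = 0 | (0 | (0 + 0 + c.0)) :: =c=> n15
  n15 = 0 | (0 | 0) :: ∅
Executing b from P (initial set {m0}):
  after b @ step 1: {m1}
  P completes σ.
Executing b from Q (initial set {n0}):
  after b @ step 1: ∅  — Q cannot continue

traces(P) ≠ traces(Q) — witness ⟨b⟩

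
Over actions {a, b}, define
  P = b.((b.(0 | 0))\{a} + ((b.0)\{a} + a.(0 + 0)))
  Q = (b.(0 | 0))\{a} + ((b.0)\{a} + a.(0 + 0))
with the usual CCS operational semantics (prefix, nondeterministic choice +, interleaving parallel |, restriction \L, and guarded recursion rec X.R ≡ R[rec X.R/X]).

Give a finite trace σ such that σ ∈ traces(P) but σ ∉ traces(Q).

ba

Reachable graph of P (5 states):
  s0 = b.((b.(0 | 0))\{a} + ((b.0)\{a} + a.(0 + 0))) has moves —b→ s1
  s1 = (b.(0 | 0))\{a} + ((b.0)\{a} + a.(0 + 0)) has moves —a→ s2, —b→ s3, —b→ s4
  s2 = 0 + 0 has moves deadlocked
  s3 = (0 | 0)\{a} has moves deadlocked
  s4 = 0\{a} has moves deadlocked
Reachable graph of Q (4 states):
  t0 = (b.(0 | 0))\{a} + ((b.0)\{a} + a.(0 + 0)) has moves —a→ t1, —b→ t2, —b→ t3
  t1 = 0 + 0 has moves deadlocked
  t2 = (0 | 0)\{a} has moves deadlocked
  t3 = 0\{a} has moves deadlocked
Executing ba from P (initial set {s0}):
  [1] b ⇒ {s1}
  [2] a ⇒ {s2}
  — P admits the full trace.
Executing ba from Q (initial set {t0}):
  [1] b ⇒ {t2, t3}
  [2] a ⇒ no successor for Q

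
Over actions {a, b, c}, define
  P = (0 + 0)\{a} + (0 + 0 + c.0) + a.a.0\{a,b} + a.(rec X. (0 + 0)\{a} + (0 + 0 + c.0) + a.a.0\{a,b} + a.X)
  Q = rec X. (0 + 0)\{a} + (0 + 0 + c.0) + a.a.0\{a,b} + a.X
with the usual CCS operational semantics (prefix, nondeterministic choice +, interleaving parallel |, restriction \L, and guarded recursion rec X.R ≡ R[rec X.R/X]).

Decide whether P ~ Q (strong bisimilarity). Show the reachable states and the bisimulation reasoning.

bisimilar

Reachable graph of P (5 states):
  s0 = (0 + 0)\{a} + (0 + 0 + c.0) + a.a.0\{a,b} + a.(rec X. (0 + 0)\{a} + (0 + 0 + c.0) + a.a.0\{a,b} + a.X) :: ··a··> s1, ··a··> s2, ··c··> s3
  s1 = a.0\{a,b} :: ··a··> s4
  s2 = rec X. (0 + 0)\{a} + (0 + 0 + c.0) + a.a.0\{a,b} + a.X :: ··a··> s1, ··a··> s2, ··c··> s3
  s3 = 0 :: ∅
  s4 = 0\{a,b} :: ∅
Reachable graph of Q (4 states):
  t0 = rec X. (0 + 0)\{a} + (0 + 0 + c.0) + a.a.0\{a,b} + a.X :: ··a··> t0, ··a··> t1, ··c··> t2
  t1 = a.0\{a,b} :: ··a··> t3
  t2 = 0 :: ∅
  t3 = 0\{a,b} :: ∅
Coarsest stable partition (strong bisimilarity classes):
  B0 = {s0, s2, t0}
  B1 = {s1, t1}
  B2 = {s3, s4, t2, t3}
s0 ∈ B0, t0 ∈ B0 → same block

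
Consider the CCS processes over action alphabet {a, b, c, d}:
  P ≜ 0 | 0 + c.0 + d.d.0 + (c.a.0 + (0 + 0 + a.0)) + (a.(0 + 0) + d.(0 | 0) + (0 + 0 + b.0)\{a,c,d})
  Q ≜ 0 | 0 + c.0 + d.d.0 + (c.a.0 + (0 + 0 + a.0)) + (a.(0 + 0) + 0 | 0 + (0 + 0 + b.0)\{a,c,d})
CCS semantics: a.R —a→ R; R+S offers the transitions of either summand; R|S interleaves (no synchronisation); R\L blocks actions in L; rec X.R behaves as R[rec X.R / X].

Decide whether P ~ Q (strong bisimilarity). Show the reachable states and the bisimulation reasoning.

P ≁ Q

Reachable graph of P (7 states):
  s0 = 0 | 0 + c.0 + d.d.0 + (c.a.0 + (0 + 0 + a.0)) + (a.(0 + 0) + d.(0 | 0) + (0 + 0 + b.0)\{a,c,d}) has moves —a→ s1, —a→ s2, —b→ s3, —c→ s1, —c→ s4, —d→ s5, —d→ s6
  s1 = 0 has moves stopped
  s2 = 0 + 0 has moves stopped
  s3 = 0\{a,c,d} has moves stopped
  s4 = a.0 has moves —a→ s1
  s5 = 0 | 0 has moves stopped
  s6 = d.0 has moves —d→ s1
Reachable graph of Q (6 states):
  t0 = 0 | 0 + c.0 + d.d.0 + (c.a.0 + (0 + 0 + a.0)) + (a.(0 + 0) + 0 | 0 + (0 + 0 + b.0)\{a,c,d}) has moves —a→ t1, —a→ t2, —b→ t3, —c→ t1, —c→ t4, —d→ t5
  t1 = 0 has moves stopped
  t2 = 0 + 0 has moves stopped
  t3 = 0\{a,c,d} has moves stopped
  t4 = a.0 has moves —a→ t1
  t5 = d.0 has moves —d→ t1
Bisimilarity quotient blocks:
  B0 = {s0}
  B1 = {s1, s2, s3, s5, t1, t2, t3}
  B2 = {s6, t5}
  B3 = {s4, t4}
  B4 = {t0}
s0 ∈ B0, t0 ∈ B4 → different blocks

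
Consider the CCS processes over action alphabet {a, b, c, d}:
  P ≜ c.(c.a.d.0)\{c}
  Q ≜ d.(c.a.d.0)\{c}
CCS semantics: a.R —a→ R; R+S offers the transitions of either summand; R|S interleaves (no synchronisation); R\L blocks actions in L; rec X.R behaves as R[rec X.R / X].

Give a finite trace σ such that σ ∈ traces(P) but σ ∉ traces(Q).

c

LTS(P): 2 reachable states
  s0 = c.(c.a.d.0)\{c} :: —c→ s1
  s1 = (c.a.d.0)\{c} :: ∅
LTS(Q): 2 reachable states
  t0 = d.(c.a.d.0)\{c} :: —d→ t1
  t1 = (c.a.d.0)\{c} :: ∅
Run σ = ⟨c⟩ on P: start {s0}
  [1] c ⇒ {s1}
  ✓ P
Run σ = ⟨c⟩ on Q: start {t0}
  [1] c ⇒ ∅ (Q stuck)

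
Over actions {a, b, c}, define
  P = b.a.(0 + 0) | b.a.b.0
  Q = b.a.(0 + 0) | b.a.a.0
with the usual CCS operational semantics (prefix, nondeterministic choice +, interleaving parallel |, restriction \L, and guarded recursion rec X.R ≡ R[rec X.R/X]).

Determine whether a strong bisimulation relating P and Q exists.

NO

P's transition system — 12 states:
  m0 = b.a.(0 + 0) | b.a.b.0 has moves --b--▸ m1, --b--▸ m2
  m1 = a.(0 + 0) | b.a.b.0 has moves --a--▸ m3, --b--▸ m4
  m2 = b.a.(0 + 0) | a.b.0 has moves --a--▸ m5, --b--▸ m4
  m3 = (0 + 0) | b.a.b.0 has moves --b--▸ m6
  m4 = a.(0 + 0) | a.b.0 has moves --a--▸ m6, --a--▸ m7
  m5 = b.a.(0 + 0) | b.0 has moves --b--▸ m7, --b--▸ m8
  m6 = (0 + 0) | a.b.0 has moves --a--▸ m9
  m7 = a.(0 + 0) | b.0 has moves --a--▸ m9, --b--▸ m10
  m8 = b.a.(0 + 0) | 0 has moves --b--▸ m10
  m9 = (0 + 0) | b.0 has moves --b--▸ m11
  m10 = a.(0 + 0) | 0 has moves --a--▸ m11
  m11 = (0 + 0) | 0 has moves stopped
Q's transition system — 12 states:
  n0 = b.a.(0 + 0) | b.a.a.0 has moves --b--▸ n1, --b--▸ n2
  n1 = a.(0 + 0) | b.a.a.0 has moves --a--▸ n3, --b--▸ n4
  n2 = b.a.(0 + 0) | a.a.0 has moves --a--▸ n5, --b--▸ n4
  n3 = (0 + 0) | b.a.a.0 has moves --b--▸ n6
  n4 = a.(0 + 0) | a.a.0 has moves --a--▸ n6, --a--▸ n7
  n5 = b.a.(0 + 0) | a.0 has moves --a--▸ n8, --b--▸ n7
  n6 = (0 + 0) | a.a.0 has moves --a--▸ n9
  n7 = a.(0 + 0) | a.0 has moves --a--▸ n10, --a--▸ n9
  n8 = b.a.(0 + 0) | 0 has moves --b--▸ n10
  n9 = (0 + 0) | a.0 has moves --a--▸ n11
  n10 = a.(0 + 0) | 0 has moves --a--▸ n11
  n11 = (0 + 0) | 0 has moves stopped
Partition-refinement fixed point:
  B0 = {m0}
  B1 = {m2}
  B2 = {m4}
  B3 = {m7}
  B4 = {m9}
  B5 = {m11, n11}
  B6 = {m10, n10, n9}
  B7 = {m6}
  B8 = {m5}
  B9 = {m8, n8}
  B10 = {m1}
  B11 = {m3}
  B12 = {n0}
  B13 = {n1}
  B14 = {n4}
  B15 = {n6, n7}
  B16 = {n3}
  B17 = {n2}
  B18 = {n5}
m0 ∈ B0, n0 ∈ B12 → different blocks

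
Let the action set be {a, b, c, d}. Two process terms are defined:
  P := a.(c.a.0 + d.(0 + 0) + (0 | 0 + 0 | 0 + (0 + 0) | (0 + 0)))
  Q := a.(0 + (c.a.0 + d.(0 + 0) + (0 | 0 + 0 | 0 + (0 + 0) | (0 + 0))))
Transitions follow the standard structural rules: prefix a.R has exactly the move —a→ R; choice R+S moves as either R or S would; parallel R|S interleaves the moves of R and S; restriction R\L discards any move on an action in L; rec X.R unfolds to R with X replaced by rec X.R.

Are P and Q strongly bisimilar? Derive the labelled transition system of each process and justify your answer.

YES

LTS(P): 5 reachable states
  p0 = a.(c.a.0 + d.(0 + 0) + (0 | 0 + 0 | 0 + (0 + 0) | (0 + 0))) ⊢ ··a··> p1
  p1 = c.a.0 + d.(0 + 0) + (0 | 0 + 0 | 0 + (0 + 0) | (0 + 0)) ⊢ ··c··> p2, ··d··> p3
  p2 = a.0 ⊢ ··a··> p4
  p3 = 0 + 0 ⊢ ∅
  p4 = 0 ⊢ ∅
LTS(Q): 5 reachable states
  q0 = a.(0 + (c.a.0 + d.(0 + 0) + (0 | 0 + 0 | 0 + (0 + 0) | (0 + 0)))) ⊢ ··a··> q1
  q1 = 0 + (c.a.0 + d.(0 + 0) + (0 | 0 + 0 | 0 + (0 + 0) | (0 + 0))) ⊢ ··c··> q2, ··d··> q3
  q2 = a.0 ⊢ ··a··> q4
  q3 = 0 + 0 ⊢ ∅
  q4 = 0 ⊢ ∅
Bisimilarity quotient blocks:
  B0 = {p0, q0}
  B1 = {p1, q1}
  B2 = {p3, p4, q3, q4}
  B3 = {p2, q2}
p0 ∈ B0, q0 ∈ B0 → same block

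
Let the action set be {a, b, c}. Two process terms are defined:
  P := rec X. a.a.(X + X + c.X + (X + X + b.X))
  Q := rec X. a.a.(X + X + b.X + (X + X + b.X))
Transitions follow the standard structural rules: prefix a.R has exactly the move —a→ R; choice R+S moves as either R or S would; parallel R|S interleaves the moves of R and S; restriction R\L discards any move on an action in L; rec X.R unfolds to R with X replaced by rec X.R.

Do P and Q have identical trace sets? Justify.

Reachable graph of P (3 states):
  u0 = rec X. a.a.(X + X + c.X + (X + X + b.X)) → -a-> u1
  u1 = a.((rec X. a.a.(X + X + c.X + (X + X + b.X))) + (rec X. a.a.(X + X + c.X + (X + X + b.X))) + c.(rec X. a.a.(X + X + c.X + (X + X + b.X))) + ((rec X. a.a.(X + X + c.X + (X + X + b.X))) + (rec X. a.a.(X + X + c.X + (X + X + b.X))) + b.(rec X. a.a.(X + X + c.X + (X + X + b.X))))) → -a-> u2
  u2 = (rec X. a.a.(X + X + c.X + (X + X + b.X))) + (rec X. a.a.(X + X + c.X + (X + X + b.X))) + c.(rec X. a.a.(X + X + c.X + (X + X + b.X))) + ((rec X. a.a.(X + X + c.X + (X + X + b.X))) + (rec X. a.a.(X + X + c.X + (X + X + b.X))) + b.(rec X. a.a.(X + X + c.X + (X + X + b.X)))) → -a-> u1, -b-> u0, -c-> u0
Reachable graph of Q (3 states):
  v0 = rec X. a.a.(X + X + b.X + (X + X + b.X)) → -a-> v1
  v1 = a.((rec X. a.a.(X + X + b.X + (X + X + b.X))) + (rec X. a.a.(X + X + b.X + (X + X + b.X))) + b.(rec X. a.a.(X + X + b.X + (X + X + b.X))) + ((rec X. a.a.(X + X + b.X + (X + X + b.X))) + (rec X. a.a.(X + X + b.X + (X + X + b.X))) + b.(rec X. a.a.(X + X + b.X + (X + X + b.X))))) → -a-> v2
  v2 = (rec X. a.a.(X + X + b.X + (X + X + b.X))) + (rec X. a.a.(X + X + b.X + (X + X + b.X))) + b.(rec X. a.a.(X + X + b.X + (X + X + b.X))) + ((rec X. a.a.(X + X + b.X + (X + X + b.X))) + (rec X. a.a.(X + X + b.X + (X + X + b.X))) + b.(rec X. a.a.(X + X + b.X + (X + X + b.X)))) → -a-> v1, -b-> v0
Executing aac from P (initial set {u0}):
  step 1 (a): {u1}
  step 2 (a): {u2}
  step 3 (c): {u0}
  — P admits the full trace.
Executing aac from Q (initial set {v0}):
  step 1 (a): {v1}
  step 2 (a): {v2}
  step 3 (c): no successor for Q

NO — witness ⟨aac⟩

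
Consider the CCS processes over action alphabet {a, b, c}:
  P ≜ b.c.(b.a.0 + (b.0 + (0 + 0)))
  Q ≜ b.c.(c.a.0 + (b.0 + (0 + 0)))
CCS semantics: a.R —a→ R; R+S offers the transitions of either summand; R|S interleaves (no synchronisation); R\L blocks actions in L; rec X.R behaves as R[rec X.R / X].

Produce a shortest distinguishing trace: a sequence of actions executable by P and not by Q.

bcba

P's transition system — 5 states:
  m0 = b.c.(b.a.0 + (b.0 + (0 + 0))) has moves -b-> m1
  m1 = c.(b.a.0 + (b.0 + (0 + 0))) has moves -c-> m2
  m2 = b.a.0 + (b.0 + (0 + 0)) has moves -b-> m3, -b-> m4
  m3 = 0 has moves ·
  m4 = a.0 has moves -a-> m3
Q's transition system — 5 states:
  n0 = b.c.(c.a.0 + (b.0 + (0 + 0))) has moves -b-> n1
  n1 = c.(c.a.0 + (b.0 + (0 + 0))) has moves -c-> n2
  n2 = c.a.0 + (b.0 + (0 + 0)) has moves -b-> n3, -c-> n4
  n3 = 0 has moves ·
  n4 = a.0 has moves -a-> n3
Run σ = ⟨bcba⟩ on P: start {m0}
  after b @ step 1: {m1}
  after c @ step 2: {m2}
  after b @ step 3: {m3, m4}
  after a @ step 4: {m3}
  P completes σ.
Run σ = ⟨bcba⟩ on Q: start {n0}
  after b @ step 1: {n1}
  after c @ step 2: {n2}
  after b @ step 3: {n3}
  after a @ step 4: no successor for Q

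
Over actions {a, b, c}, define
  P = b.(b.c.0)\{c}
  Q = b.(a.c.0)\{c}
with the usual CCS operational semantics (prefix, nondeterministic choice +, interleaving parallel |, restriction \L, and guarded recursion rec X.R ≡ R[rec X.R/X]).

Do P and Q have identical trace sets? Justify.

LTS(P): 3 reachable states
  s0 = b.(b.c.0)\{c} has moves --b--▸ s1
  s1 = (b.c.0)\{c} has moves --b--▸ s2
  s2 = (c.0)\{c} has moves ·
LTS(Q): 3 reachable states
  t0 = b.(a.c.0)\{c} has moves --b--▸ t1
  t1 = (a.c.0)\{c} has moves --a--▸ t2
  t2 = (c.0)\{c} has moves ·
Trace ⟨bb⟩ through P, begin at {s0}:
  after b @ step 1: {s1}
  after b @ step 2: {s2}
  ✓ P
Trace ⟨bb⟩ through Q, begin at {t0}:
  after b @ step 1: {t1}
  after b @ step 2: ∅ (Q stuck)

traces(P) ≠ traces(Q) — witness ⟨bb⟩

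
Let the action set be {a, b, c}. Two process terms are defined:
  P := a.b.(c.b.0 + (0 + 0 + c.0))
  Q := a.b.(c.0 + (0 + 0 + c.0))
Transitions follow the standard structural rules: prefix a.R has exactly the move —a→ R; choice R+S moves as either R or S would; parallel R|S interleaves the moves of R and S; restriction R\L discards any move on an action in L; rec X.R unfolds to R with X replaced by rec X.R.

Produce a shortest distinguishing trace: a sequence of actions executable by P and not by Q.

Reachable graph of P (5 states):
  u0 = a.b.(c.b.0 + (0 + 0 + c.0)) → ··a··> u1
  u1 = b.(c.b.0 + (0 + 0 + c.0)) → ··b··> u2
  u2 = c.b.0 + (0 + 0 + c.0) → ··c··> u3, ··c··> u4
  u3 = 0 → stopped
  u4 = b.0 → ··b··> u3
Reachable graph of Q (4 states):
  v0 = a.b.(c.0 + (0 + 0 + c.0)) → ··a··> v1
  v1 = b.(c.0 + (0 + 0 + c.0)) → ··b··> v2
  v2 = c.0 + (0 + 0 + c.0) → ··c··> v3
  v3 = 0 → stopped
Executing abcb from P (initial set {u0}):
  [1] a ⇒ {u1}
  [2] b ⇒ {u2}
  [3] c ⇒ {u3, u4}
  [4] b ⇒ {u3}
  P completes σ.
Executing abcb from Q (initial set {v0}):
  [1] a ⇒ {v1}
  [2] b ⇒ {v2}
  [3] c ⇒ {v3}
  [4] b ⇒ ∅ (Q stuck)

abcb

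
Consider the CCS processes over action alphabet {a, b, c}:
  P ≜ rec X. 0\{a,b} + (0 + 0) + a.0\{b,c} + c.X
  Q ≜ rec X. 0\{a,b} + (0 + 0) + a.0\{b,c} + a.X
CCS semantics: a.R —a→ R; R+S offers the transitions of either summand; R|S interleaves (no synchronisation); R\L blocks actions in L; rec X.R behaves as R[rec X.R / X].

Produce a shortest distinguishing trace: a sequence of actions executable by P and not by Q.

LTS(P): 2 reachable states
  s0 = rec X. 0\{a,b} + (0 + 0) + a.0\{b,c} + c.X has moves =a=> s1, =c=> s0
  s1 = 0\{b,c} has moves stopped
LTS(Q): 2 reachable states
  t0 = rec X. 0\{a,b} + (0 + 0) + a.0\{b,c} + a.X has moves =a=> t0, =a=> t1
  t1 = 0\{b,c} has moves stopped
Trace ⟨c⟩ through P, begin at {s0}:
  after c @ step 1: {s0}
  — P admits the full trace.
Trace ⟨c⟩ through Q, begin at {t0}:
  after c @ step 1: ∅  — Q cannot continue

c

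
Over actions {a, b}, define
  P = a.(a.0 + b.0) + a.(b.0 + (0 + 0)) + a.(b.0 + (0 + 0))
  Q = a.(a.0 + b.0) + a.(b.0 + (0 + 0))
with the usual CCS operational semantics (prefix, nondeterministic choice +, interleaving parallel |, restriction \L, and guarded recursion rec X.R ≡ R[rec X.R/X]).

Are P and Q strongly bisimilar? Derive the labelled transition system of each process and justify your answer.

P ~ Q

P's transition system — 4 states:
  p0 = a.(a.0 + b.0) + a.(b.0 + (0 + 0)) + a.(b.0 + (0 + 0)) ⊢ --a--▸ p1, --a--▸ p2
  p1 = a.0 + b.0 ⊢ --a--▸ p3, --b--▸ p3
  p2 = b.0 + (0 + 0) ⊢ --b--▸ p3
  p3 = 0 ⊢ stopped
Q's transition system — 4 states:
  q0 = a.(a.0 + b.0) + a.(b.0 + (0 + 0)) ⊢ --a--▸ q1, --a--▸ q2
  q1 = a.0 + b.0 ⊢ --a--▸ q3, --b--▸ q3
  q2 = b.0 + (0 + 0) ⊢ --b--▸ q3
  q3 = 0 ⊢ stopped
Bisimilarity quotient blocks:
  B0 = {p0, q0}
  B1 = {p2, q2}
  B2 = {p3, q3}
  B3 = {p1, q1}
p0 ∈ B0, q0 ∈ B0 → same block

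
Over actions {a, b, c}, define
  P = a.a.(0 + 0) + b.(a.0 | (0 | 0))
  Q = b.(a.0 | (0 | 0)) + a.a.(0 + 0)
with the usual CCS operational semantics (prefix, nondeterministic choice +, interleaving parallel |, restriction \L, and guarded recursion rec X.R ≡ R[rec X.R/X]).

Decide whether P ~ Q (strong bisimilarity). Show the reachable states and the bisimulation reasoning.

Reachable graph of P (5 states):
  m0 = a.a.(0 + 0) + b.(a.0 | (0 | 0)) ⊢ --a--▸ m1, --b--▸ m2
  m1 = a.(0 + 0) ⊢ --a--▸ m3
  m2 = a.0 | (0 | 0) ⊢ --a--▸ m4
  m3 = 0 + 0 ⊢ stopped
  m4 = 0 | (0 | 0) ⊢ stopped
Reachable graph of Q (5 states):
  n0 = b.(a.0 | (0 | 0)) + a.a.(0 + 0) ⊢ --a--▸ n1, --b--▸ n2
  n1 = a.(0 + 0) ⊢ --a--▸ n3
  n2 = a.0 | (0 | 0) ⊢ --a--▸ n4
  n3 = 0 + 0 ⊢ stopped
  n4 = 0 | (0 | 0) ⊢ stopped
Coarsest stable partition (strong bisimilarity classes):
  B0 = {m0, n0}
  B1 = {m1, m2, n1, n2}
  B2 = {m3, m4, n3, n4}
m0 ∈ B0, n0 ∈ B0 → same block

YES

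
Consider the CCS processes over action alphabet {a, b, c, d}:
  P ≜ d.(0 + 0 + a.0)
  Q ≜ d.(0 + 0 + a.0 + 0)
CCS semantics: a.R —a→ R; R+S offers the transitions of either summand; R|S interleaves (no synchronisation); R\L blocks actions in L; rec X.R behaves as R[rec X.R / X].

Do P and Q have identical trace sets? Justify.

Reachable graph of P (3 states):
  p0 = d.(0 + 0 + a.0) → ··d··> p1
  p1 = 0 + 0 + a.0 → ··a··> p2
  p2 = 0 → ∅
Reachable graph of Q (3 states):
  q0 = d.(0 + 0 + a.0 + 0) → ··d··> q1
  q1 = 0 + 0 + a.0 + 0 → ··a··> q2
  q2 = 0 → ∅
Coarsest stable partition (strong bisimilarity classes):
  B0 = {p0, q0}
  B1 = {p1, q1}
  B2 = {p2, q2}
p0 ∈ B0, q0 ∈ B0 → same block
Bisimilar ⇒ trace-equivalent.

traces(P) = traces(Q)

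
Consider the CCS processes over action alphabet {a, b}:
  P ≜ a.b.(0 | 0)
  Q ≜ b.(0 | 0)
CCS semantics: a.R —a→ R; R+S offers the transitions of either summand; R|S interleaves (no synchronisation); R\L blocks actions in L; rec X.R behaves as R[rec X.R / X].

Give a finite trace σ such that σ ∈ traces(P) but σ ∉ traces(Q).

a

P's transition system — 3 states:
  m0 = a.b.(0 | 0) | =a=> m1
  m1 = b.(0 | 0) | =b=> m2
  m2 = 0 | 0 | stopped
Q's transition system — 2 states:
  n0 = b.(0 | 0) | =b=> n1
  n1 = 0 | 0 | stopped
Run σ = ⟨a⟩ on P: start {m0}
  step 1 (a): {m1}
  ✓ P
Run σ = ⟨a⟩ on Q: start {n0}
  step 1 (a): ∅ (Q stuck)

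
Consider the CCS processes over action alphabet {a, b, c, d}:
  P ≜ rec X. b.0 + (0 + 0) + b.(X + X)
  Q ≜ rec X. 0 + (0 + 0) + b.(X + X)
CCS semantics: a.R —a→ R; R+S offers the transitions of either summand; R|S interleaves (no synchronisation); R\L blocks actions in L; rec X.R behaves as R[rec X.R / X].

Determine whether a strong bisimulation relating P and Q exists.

LTS(P): 3 reachable states
  p0 = rec X. b.0 + (0 + 0) + b.(X + X) → =b=> p1, =b=> p2
  p1 = (rec X. b.0 + (0 + 0) + b.(X + X)) + (rec X. b.0 + (0 + 0) + b.(X + X)) → =b=> p1, =b=> p2
  p2 = 0 → (no moves)
LTS(Q): 2 reachable states
  q0 = rec X. 0 + (0 + 0) + b.(X + X) → =b=> q1
  q1 = (rec X. 0 + (0 + 0) + b.(X + X)) + (rec X. 0 + (0 + 0) + b.(X + X)) → =b=> q1
Coarsest stable partition (strong bisimilarity classes):
  B0 = {p0, p1}
  B1 = {p2}
  B2 = {q0, q1}
p0 ∈ B0, q0 ∈ B2 → different blocks

P ≁ Q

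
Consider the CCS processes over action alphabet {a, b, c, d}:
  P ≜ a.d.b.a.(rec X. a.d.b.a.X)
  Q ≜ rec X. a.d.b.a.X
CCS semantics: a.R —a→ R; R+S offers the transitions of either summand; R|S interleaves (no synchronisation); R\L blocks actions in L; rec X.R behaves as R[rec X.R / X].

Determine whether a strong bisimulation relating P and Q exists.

P's transition system — 5 states:
  s0 = a.d.b.a.(rec X. a.d.b.a.X) | -a-> s1
  s1 = d.b.a.(rec X. a.d.b.a.X) | -d-> s2
  s2 = b.a.(rec X. a.d.b.a.X) | -b-> s3
  s3 = a.(rec X. a.d.b.a.X) | -a-> s4
  s4 = rec X. a.d.b.a.X | -a-> s1
Q's transition system — 4 states:
  t0 = rec X. a.d.b.a.X | -a-> t1
  t1 = d.b.a.(rec X. a.d.b.a.X) | -d-> t2
  t2 = b.a.(rec X. a.d.b.a.X) | -b-> t3
  t3 = a.(rec X. a.d.b.a.X) | -a-> t0
Coarsest stable partition (strong bisimilarity classes):
  B0 = {s0, s4, t0}
  B1 = {s1, t1}
  B2 = {s2, t2}
  B3 = {s3, t3}
s0 ∈ B0, t0 ∈ B0 → same block

P ~ Q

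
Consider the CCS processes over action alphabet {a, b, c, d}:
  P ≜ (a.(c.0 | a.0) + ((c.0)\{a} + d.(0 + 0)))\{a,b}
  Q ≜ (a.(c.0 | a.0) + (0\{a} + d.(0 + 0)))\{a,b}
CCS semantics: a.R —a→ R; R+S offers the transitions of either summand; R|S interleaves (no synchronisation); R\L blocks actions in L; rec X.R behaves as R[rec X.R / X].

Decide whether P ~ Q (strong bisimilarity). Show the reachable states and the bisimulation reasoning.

P ≁ Q

LTS(P): 3 reachable states
  s0 = (a.(c.0 | a.0) + ((c.0)\{a} + d.(0 + 0)))\{a,b} :: —c→ s1, —d→ s2
  s1 = 0\{a}\{a,b} :: (no moves)
  s2 = (0 + 0)\{a,b} :: (no moves)
LTS(Q): 2 reachable states
  t0 = (a.(c.0 | a.0) + (0\{a} + d.(0 + 0)))\{a,b} :: —d→ t1
  t1 = (0 + 0)\{a,b} :: (no moves)
Coarsest stable partition (strong bisimilarity classes):
  B0 = {s0}
  B1 = {s1, s2, t1}
  B2 = {t0}
s0 ∈ B0, t0 ∈ B2 → different blocks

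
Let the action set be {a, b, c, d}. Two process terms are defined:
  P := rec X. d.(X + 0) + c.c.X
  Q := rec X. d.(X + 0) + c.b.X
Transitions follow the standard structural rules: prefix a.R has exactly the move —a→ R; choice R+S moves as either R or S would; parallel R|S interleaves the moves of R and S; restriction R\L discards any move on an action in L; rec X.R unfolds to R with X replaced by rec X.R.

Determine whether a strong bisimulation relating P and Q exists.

Reachable graph of P (3 states):
  u0 = rec X. d.(X + 0) + c.c.X → --c--▸ u1, --d--▸ u2
  u1 = c.(rec X. d.(X + 0) + c.c.X) → --c--▸ u0
  u2 = (rec X. d.(X + 0) + c.c.X) + 0 → --c--▸ u1, --d--▸ u2
Reachable graph of Q (3 states):
  v0 = rec X. d.(X + 0) + c.b.X → --c--▸ v1, --d--▸ v2
  v1 = b.(rec X. d.(X + 0) + c.b.X) → --b--▸ v0
  v2 = (rec X. d.(X + 0) + c.b.X) + 0 → --c--▸ v1, --d--▸ v2
Bisimilarity quotient blocks:
  B0 = {u0, u2}
  B1 = {u1}
  B2 = {v0, v2}
  B3 = {v1}
u0 ∈ B0, v0 ∈ B2 → different blocks

NO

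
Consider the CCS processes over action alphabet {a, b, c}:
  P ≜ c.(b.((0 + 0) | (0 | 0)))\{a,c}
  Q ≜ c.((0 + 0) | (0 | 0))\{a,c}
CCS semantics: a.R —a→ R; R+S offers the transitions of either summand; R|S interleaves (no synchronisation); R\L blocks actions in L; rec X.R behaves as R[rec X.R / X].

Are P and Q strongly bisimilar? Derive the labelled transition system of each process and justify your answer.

Reachable graph of P (3 states):
  m0 = c.(b.((0 + 0) | (0 | 0)))\{a,c} ⊢ --c--▸ m1
  m1 = (b.((0 + 0) | (0 | 0)))\{a,c} ⊢ --b--▸ m2
  m2 = ((0 + 0) | (0 | 0))\{a,c} ⊢ (no moves)
Reachable graph of Q (2 states):
  n0 = c.((0 + 0) | (0 | 0))\{a,c} ⊢ --c--▸ n1
  n1 = ((0 + 0) | (0 | 0))\{a,c} ⊢ (no moves)
Coarsest stable partition (strong bisimilarity classes):
  B0 = {m0}
  B1 = {m1}
  B2 = {m2, n1}
  B3 = {n0}
m0 ∈ B0, n0 ∈ B3 → different blocks

not bisimilar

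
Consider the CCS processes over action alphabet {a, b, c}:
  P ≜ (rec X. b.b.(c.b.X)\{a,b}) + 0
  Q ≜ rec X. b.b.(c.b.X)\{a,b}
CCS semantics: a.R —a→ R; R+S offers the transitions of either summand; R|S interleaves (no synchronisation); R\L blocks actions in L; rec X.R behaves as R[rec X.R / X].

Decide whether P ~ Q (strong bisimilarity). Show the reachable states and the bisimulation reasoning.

LTS(P): 4 reachable states
  m0 = (rec X. b.b.(c.b.X)\{a,b}) + 0 has moves --b--▸ m1
  m1 = b.(c.b.(rec X. b.b.(c.b.X)\{a,b}))\{a,b} has moves --b--▸ m2
  m2 = (c.b.(rec X. b.b.(c.b.X)\{a,b}))\{a,b} has moves --c--▸ m3
  m3 = (b.(rec X. b.b.(c.b.X)\{a,b}))\{a,b} has moves deadlocked
LTS(Q): 4 reachable states
  n0 = rec X. b.b.(c.b.X)\{a,b} has moves --b--▸ n1
  n1 = b.(c.b.(rec X. b.b.(c.b.X)\{a,b}))\{a,b} has moves --b--▸ n2
  n2 = (c.b.(rec X. b.b.(c.b.X)\{a,b}))\{a,b} has moves --c--▸ n3
  n3 = (b.(rec X. b.b.(c.b.X)\{a,b}))\{a,b} has moves deadlocked
Bisimilarity quotient blocks:
  B0 = {m0, n0}
  B1 = {m1, n1}
  B2 = {m2, n2}
  B3 = {m3, n3}
m0 ∈ B0, n0 ∈ B0 → same block

P ~ Q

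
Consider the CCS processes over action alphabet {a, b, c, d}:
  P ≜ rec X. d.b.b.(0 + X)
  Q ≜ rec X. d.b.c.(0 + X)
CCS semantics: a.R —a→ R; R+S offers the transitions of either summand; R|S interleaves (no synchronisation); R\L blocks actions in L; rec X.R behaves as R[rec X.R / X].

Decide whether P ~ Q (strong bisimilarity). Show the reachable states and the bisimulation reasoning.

NO

P's transition system — 4 states:
  p0 = rec X. d.b.b.(0 + X) ⊢ --d--▸ p1
  p1 = b.b.(0 + (rec X. d.b.b.(0 + X))) ⊢ --b--▸ p2
  p2 = b.(0 + (rec X. d.b.b.(0 + X))) ⊢ --b--▸ p3
  p3 = 0 + (rec X. d.b.b.(0 + X)) ⊢ --d--▸ p1
Q's transition system — 4 states:
  q0 = rec X. d.b.c.(0 + X) ⊢ --d--▸ q1
  q1 = b.c.(0 + (rec X. d.b.c.(0 + X))) ⊢ --b--▸ q2
  q2 = c.(0 + (rec X. d.b.c.(0 + X))) ⊢ --c--▸ q3
  q3 = 0 + (rec X. d.b.c.(0 + X)) ⊢ --d--▸ q1
Bisimilarity quotient blocks:
  B0 = {p0, p3}
  B1 = {p1}
  B2 = {p2}
  B3 = {q0, q3}
  B4 = {q1}
  B5 = {q2}
p0 ∈ B0, q0 ∈ B3 → different blocks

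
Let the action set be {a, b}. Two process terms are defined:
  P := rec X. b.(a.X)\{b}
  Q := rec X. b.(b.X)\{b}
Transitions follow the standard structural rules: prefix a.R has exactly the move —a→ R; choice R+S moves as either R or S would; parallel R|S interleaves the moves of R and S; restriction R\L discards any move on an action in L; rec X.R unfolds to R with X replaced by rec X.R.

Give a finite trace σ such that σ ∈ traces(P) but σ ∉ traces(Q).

ba

P's transition system — 3 states:
  m0 = rec X. b.(a.X)\{b} | —b→ m1
  m1 = (a.(rec X. b.(a.X)\{b}))\{b} | —a→ m2
  m2 = (rec X. b.(a.X)\{b})\{b} | ·
Q's transition system — 2 states:
  n0 = rec X. b.(b.X)\{b} | —b→ n1
  n1 = (b.(rec X. b.(b.X)\{b}))\{b} | ·
Executing ba from P (initial set {m0}):
  after b @ step 1: {m1}
  after a @ step 2: {m2}
  — P admits the full trace.
Executing ba from Q (initial set {n0}):
  after b @ step 1: {n1}
  after a @ step 2: no successor for Q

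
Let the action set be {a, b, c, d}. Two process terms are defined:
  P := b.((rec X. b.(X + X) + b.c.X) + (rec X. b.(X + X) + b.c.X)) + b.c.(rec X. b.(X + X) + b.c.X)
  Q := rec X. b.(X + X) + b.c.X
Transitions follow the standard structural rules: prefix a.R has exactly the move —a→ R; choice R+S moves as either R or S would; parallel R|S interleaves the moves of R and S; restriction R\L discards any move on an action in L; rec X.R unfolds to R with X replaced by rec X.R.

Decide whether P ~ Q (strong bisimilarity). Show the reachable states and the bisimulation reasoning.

P's transition system — 4 states:
  s0 = b.((rec X. b.(X + X) + b.c.X) + (rec X. b.(X + X) + b.c.X)) + b.c.(rec X. b.(X + X) + b.c.X) | ··b··> s1, ··b··> s2
  s1 = (rec X. b.(X + X) + b.c.X) + (rec X. b.(X + X) + b.c.X) | ··b··> s1, ··b··> s2
  s2 = c.(rec X. b.(X + X) + b.c.X) | ··c··> s3
  s3 = rec X. b.(X + X) + b.c.X | ··b··> s1, ··b··> s2
Q's transition system — 3 states:
  t0 = rec X. b.(X + X) + b.c.X | ··b··> t1, ··b··> t2
  t1 = (rec X. b.(X + X) + b.c.X) + (rec X. b.(X + X) + b.c.X) | ··b··> t1, ··b··> t2
  t2 = c.(rec X. b.(X + X) + b.c.X) | ··c··> t0
Bisimilarity quotient blocks:
  B0 = {s0, s1, s3, t0, t1}
  B1 = {s2, t2}
s0 ∈ B0, t0 ∈ B0 → same block

P ~ Q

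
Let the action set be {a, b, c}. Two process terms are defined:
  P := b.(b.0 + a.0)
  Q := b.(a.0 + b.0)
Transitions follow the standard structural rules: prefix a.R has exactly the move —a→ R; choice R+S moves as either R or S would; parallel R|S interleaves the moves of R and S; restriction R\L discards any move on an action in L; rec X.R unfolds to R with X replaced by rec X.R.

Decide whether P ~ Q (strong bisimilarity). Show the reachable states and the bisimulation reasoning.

YES

LTS(P): 3 reachable states
  u0 = b.(b.0 + a.0) → -b-> u1
  u1 = b.0 + a.0 → -a-> u2, -b-> u2
  u2 = 0 → deadlocked
LTS(Q): 3 reachable states
  v0 = b.(a.0 + b.0) → -b-> v1
  v1 = a.0 + b.0 → -a-> v2, -b-> v2
  v2 = 0 → deadlocked
Coarsest stable partition (strong bisimilarity classes):
  B0 = {u0, v0}
  B1 = {u1, v1}
  B2 = {u2, v2}
u0 ∈ B0, v0 ∈ B0 → same block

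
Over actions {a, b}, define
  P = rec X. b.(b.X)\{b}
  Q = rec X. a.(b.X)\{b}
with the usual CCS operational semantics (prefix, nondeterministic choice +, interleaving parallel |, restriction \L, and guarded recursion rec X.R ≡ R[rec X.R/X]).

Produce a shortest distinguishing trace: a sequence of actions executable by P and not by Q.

b

Reachable graph of P (2 states):
  p0 = rec X. b.(b.X)\{b} :: --b--▸ p1
  p1 = (b.(rec X. b.(b.X)\{b}))\{b} :: ∅
Reachable graph of Q (2 states):
  q0 = rec X. a.(b.X)\{b} :: --a--▸ q1
  q1 = (b.(rec X. a.(b.X)\{b}))\{b} :: ∅
Trace ⟨b⟩ through P, begin at {p0}:
  [1] b ⇒ {p1}
  P completes σ.
Trace ⟨b⟩ through Q, begin at {q0}:
  [1] b ⇒ no successor for Q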